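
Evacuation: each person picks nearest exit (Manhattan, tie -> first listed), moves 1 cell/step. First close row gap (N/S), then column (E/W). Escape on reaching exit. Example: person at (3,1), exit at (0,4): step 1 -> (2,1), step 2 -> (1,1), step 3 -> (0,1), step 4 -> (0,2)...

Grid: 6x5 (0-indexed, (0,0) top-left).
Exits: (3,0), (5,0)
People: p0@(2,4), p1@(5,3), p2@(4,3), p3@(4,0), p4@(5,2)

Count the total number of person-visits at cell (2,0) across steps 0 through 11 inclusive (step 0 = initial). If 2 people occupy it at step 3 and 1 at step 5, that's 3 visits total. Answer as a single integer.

Step 0: p0@(2,4) p1@(5,3) p2@(4,3) p3@(4,0) p4@(5,2) -> at (2,0): 0 [-], cum=0
Step 1: p0@(3,4) p1@(5,2) p2@(3,3) p3@ESC p4@(5,1) -> at (2,0): 0 [-], cum=0
Step 2: p0@(3,3) p1@(5,1) p2@(3,2) p3@ESC p4@ESC -> at (2,0): 0 [-], cum=0
Step 3: p0@(3,2) p1@ESC p2@(3,1) p3@ESC p4@ESC -> at (2,0): 0 [-], cum=0
Step 4: p0@(3,1) p1@ESC p2@ESC p3@ESC p4@ESC -> at (2,0): 0 [-], cum=0
Step 5: p0@ESC p1@ESC p2@ESC p3@ESC p4@ESC -> at (2,0): 0 [-], cum=0
Total visits = 0

Answer: 0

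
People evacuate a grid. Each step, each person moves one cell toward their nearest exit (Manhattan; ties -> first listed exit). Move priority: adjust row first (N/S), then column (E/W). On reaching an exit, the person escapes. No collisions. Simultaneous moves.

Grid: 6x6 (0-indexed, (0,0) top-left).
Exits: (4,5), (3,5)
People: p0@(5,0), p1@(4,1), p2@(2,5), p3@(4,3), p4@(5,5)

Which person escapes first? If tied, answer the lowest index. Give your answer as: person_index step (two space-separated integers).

Step 1: p0:(5,0)->(4,0) | p1:(4,1)->(4,2) | p2:(2,5)->(3,5)->EXIT | p3:(4,3)->(4,4) | p4:(5,5)->(4,5)->EXIT
Step 2: p0:(4,0)->(4,1) | p1:(4,2)->(4,3) | p2:escaped | p3:(4,4)->(4,5)->EXIT | p4:escaped
Step 3: p0:(4,1)->(4,2) | p1:(4,3)->(4,4) | p2:escaped | p3:escaped | p4:escaped
Step 4: p0:(4,2)->(4,3) | p1:(4,4)->(4,5)->EXIT | p2:escaped | p3:escaped | p4:escaped
Step 5: p0:(4,3)->(4,4) | p1:escaped | p2:escaped | p3:escaped | p4:escaped
Step 6: p0:(4,4)->(4,5)->EXIT | p1:escaped | p2:escaped | p3:escaped | p4:escaped
Exit steps: [6, 4, 1, 2, 1]
First to escape: p2 at step 1

Answer: 2 1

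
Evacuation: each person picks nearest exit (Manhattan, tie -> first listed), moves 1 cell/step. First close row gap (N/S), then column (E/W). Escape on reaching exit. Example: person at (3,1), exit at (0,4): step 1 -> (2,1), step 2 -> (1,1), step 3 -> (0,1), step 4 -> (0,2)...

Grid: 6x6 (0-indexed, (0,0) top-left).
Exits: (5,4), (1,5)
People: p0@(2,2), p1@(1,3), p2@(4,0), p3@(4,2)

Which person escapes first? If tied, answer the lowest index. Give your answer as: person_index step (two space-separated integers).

Answer: 1 2

Derivation:
Step 1: p0:(2,2)->(1,2) | p1:(1,3)->(1,4) | p2:(4,0)->(5,0) | p3:(4,2)->(5,2)
Step 2: p0:(1,2)->(1,3) | p1:(1,4)->(1,5)->EXIT | p2:(5,0)->(5,1) | p3:(5,2)->(5,3)
Step 3: p0:(1,3)->(1,4) | p1:escaped | p2:(5,1)->(5,2) | p3:(5,3)->(5,4)->EXIT
Step 4: p0:(1,4)->(1,5)->EXIT | p1:escaped | p2:(5,2)->(5,3) | p3:escaped
Step 5: p0:escaped | p1:escaped | p2:(5,3)->(5,4)->EXIT | p3:escaped
Exit steps: [4, 2, 5, 3]
First to escape: p1 at step 2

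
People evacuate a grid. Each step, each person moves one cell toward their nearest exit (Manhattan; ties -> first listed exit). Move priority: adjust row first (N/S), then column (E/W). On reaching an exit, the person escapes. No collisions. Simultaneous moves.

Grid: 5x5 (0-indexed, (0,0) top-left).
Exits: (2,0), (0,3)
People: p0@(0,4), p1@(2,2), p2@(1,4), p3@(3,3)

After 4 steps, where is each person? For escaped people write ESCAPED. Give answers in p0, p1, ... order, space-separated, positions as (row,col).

Step 1: p0:(0,4)->(0,3)->EXIT | p1:(2,2)->(2,1) | p2:(1,4)->(0,4) | p3:(3,3)->(2,3)
Step 2: p0:escaped | p1:(2,1)->(2,0)->EXIT | p2:(0,4)->(0,3)->EXIT | p3:(2,3)->(1,3)
Step 3: p0:escaped | p1:escaped | p2:escaped | p3:(1,3)->(0,3)->EXIT

ESCAPED ESCAPED ESCAPED ESCAPED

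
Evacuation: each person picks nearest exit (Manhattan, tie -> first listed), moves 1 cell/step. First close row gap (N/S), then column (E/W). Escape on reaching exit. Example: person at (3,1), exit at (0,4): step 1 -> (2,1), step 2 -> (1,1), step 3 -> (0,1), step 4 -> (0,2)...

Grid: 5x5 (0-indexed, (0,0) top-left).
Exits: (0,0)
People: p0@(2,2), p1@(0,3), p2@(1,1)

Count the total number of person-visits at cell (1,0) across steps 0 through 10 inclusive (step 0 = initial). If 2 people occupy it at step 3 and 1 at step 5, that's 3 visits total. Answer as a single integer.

Step 0: p0@(2,2) p1@(0,3) p2@(1,1) -> at (1,0): 0 [-], cum=0
Step 1: p0@(1,2) p1@(0,2) p2@(0,1) -> at (1,0): 0 [-], cum=0
Step 2: p0@(0,2) p1@(0,1) p2@ESC -> at (1,0): 0 [-], cum=0
Step 3: p0@(0,1) p1@ESC p2@ESC -> at (1,0): 0 [-], cum=0
Step 4: p0@ESC p1@ESC p2@ESC -> at (1,0): 0 [-], cum=0
Total visits = 0

Answer: 0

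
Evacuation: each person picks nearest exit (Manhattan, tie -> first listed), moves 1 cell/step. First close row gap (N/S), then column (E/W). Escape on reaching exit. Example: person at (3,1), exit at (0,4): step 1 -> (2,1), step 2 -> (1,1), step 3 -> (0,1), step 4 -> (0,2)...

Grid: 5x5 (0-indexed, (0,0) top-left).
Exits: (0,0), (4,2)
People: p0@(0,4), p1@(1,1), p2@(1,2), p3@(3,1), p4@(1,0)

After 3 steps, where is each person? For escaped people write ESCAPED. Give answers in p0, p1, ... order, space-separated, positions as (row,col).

Step 1: p0:(0,4)->(0,3) | p1:(1,1)->(0,1) | p2:(1,2)->(0,2) | p3:(3,1)->(4,1) | p4:(1,0)->(0,0)->EXIT
Step 2: p0:(0,3)->(0,2) | p1:(0,1)->(0,0)->EXIT | p2:(0,2)->(0,1) | p3:(4,1)->(4,2)->EXIT | p4:escaped
Step 3: p0:(0,2)->(0,1) | p1:escaped | p2:(0,1)->(0,0)->EXIT | p3:escaped | p4:escaped

(0,1) ESCAPED ESCAPED ESCAPED ESCAPED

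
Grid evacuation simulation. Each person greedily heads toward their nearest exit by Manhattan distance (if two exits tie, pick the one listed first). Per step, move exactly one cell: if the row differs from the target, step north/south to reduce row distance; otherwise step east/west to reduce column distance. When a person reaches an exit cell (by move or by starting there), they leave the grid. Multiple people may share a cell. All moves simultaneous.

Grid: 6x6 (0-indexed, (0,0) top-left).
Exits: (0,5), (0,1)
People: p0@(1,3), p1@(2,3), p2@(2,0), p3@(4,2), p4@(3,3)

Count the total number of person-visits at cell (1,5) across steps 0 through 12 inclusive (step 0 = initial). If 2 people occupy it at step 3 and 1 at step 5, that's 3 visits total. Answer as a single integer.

Answer: 0

Derivation:
Step 0: p0@(1,3) p1@(2,3) p2@(2,0) p3@(4,2) p4@(3,3) -> at (1,5): 0 [-], cum=0
Step 1: p0@(0,3) p1@(1,3) p2@(1,0) p3@(3,2) p4@(2,3) -> at (1,5): 0 [-], cum=0
Step 2: p0@(0,4) p1@(0,3) p2@(0,0) p3@(2,2) p4@(1,3) -> at (1,5): 0 [-], cum=0
Step 3: p0@ESC p1@(0,4) p2@ESC p3@(1,2) p4@(0,3) -> at (1,5): 0 [-], cum=0
Step 4: p0@ESC p1@ESC p2@ESC p3@(0,2) p4@(0,4) -> at (1,5): 0 [-], cum=0
Step 5: p0@ESC p1@ESC p2@ESC p3@ESC p4@ESC -> at (1,5): 0 [-], cum=0
Total visits = 0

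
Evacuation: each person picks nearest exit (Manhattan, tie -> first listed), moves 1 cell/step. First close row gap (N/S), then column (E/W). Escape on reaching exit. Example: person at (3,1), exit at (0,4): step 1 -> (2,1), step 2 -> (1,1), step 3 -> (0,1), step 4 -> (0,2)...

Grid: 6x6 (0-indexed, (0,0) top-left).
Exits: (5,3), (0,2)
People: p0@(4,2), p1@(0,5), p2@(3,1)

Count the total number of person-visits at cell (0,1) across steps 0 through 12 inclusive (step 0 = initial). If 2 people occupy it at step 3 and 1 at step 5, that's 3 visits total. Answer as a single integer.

Answer: 0

Derivation:
Step 0: p0@(4,2) p1@(0,5) p2@(3,1) -> at (0,1): 0 [-], cum=0
Step 1: p0@(5,2) p1@(0,4) p2@(4,1) -> at (0,1): 0 [-], cum=0
Step 2: p0@ESC p1@(0,3) p2@(5,1) -> at (0,1): 0 [-], cum=0
Step 3: p0@ESC p1@ESC p2@(5,2) -> at (0,1): 0 [-], cum=0
Step 4: p0@ESC p1@ESC p2@ESC -> at (0,1): 0 [-], cum=0
Total visits = 0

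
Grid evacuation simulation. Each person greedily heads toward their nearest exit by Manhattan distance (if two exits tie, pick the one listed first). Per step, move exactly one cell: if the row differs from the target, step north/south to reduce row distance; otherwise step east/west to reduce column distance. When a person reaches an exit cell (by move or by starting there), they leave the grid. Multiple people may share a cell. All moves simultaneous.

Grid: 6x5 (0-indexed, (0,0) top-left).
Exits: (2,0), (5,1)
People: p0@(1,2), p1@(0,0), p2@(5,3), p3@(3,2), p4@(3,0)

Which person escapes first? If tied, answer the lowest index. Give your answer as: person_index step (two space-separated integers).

Step 1: p0:(1,2)->(2,2) | p1:(0,0)->(1,0) | p2:(5,3)->(5,2) | p3:(3,2)->(2,2) | p4:(3,0)->(2,0)->EXIT
Step 2: p0:(2,2)->(2,1) | p1:(1,0)->(2,0)->EXIT | p2:(5,2)->(5,1)->EXIT | p3:(2,2)->(2,1) | p4:escaped
Step 3: p0:(2,1)->(2,0)->EXIT | p1:escaped | p2:escaped | p3:(2,1)->(2,0)->EXIT | p4:escaped
Exit steps: [3, 2, 2, 3, 1]
First to escape: p4 at step 1

Answer: 4 1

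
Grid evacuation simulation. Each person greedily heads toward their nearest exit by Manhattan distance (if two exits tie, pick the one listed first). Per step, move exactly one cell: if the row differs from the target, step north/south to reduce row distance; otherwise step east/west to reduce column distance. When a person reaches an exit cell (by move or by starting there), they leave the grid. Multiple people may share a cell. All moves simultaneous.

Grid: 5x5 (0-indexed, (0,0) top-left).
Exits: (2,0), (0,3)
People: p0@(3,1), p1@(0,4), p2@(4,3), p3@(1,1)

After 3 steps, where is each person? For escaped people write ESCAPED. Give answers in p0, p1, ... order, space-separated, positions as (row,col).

Step 1: p0:(3,1)->(2,1) | p1:(0,4)->(0,3)->EXIT | p2:(4,3)->(3,3) | p3:(1,1)->(2,1)
Step 2: p0:(2,1)->(2,0)->EXIT | p1:escaped | p2:(3,3)->(2,3) | p3:(2,1)->(2,0)->EXIT
Step 3: p0:escaped | p1:escaped | p2:(2,3)->(1,3) | p3:escaped

ESCAPED ESCAPED (1,3) ESCAPED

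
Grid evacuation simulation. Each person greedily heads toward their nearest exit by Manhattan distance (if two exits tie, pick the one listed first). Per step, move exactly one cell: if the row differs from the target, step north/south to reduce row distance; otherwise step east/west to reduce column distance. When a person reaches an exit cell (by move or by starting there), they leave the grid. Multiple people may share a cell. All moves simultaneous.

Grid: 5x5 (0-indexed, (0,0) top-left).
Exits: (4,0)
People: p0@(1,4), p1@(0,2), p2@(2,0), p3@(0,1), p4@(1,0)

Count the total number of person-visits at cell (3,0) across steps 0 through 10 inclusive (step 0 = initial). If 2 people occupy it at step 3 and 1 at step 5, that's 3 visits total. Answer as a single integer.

Step 0: p0@(1,4) p1@(0,2) p2@(2,0) p3@(0,1) p4@(1,0) -> at (3,0): 0 [-], cum=0
Step 1: p0@(2,4) p1@(1,2) p2@(3,0) p3@(1,1) p4@(2,0) -> at (3,0): 1 [p2], cum=1
Step 2: p0@(3,4) p1@(2,2) p2@ESC p3@(2,1) p4@(3,0) -> at (3,0): 1 [p4], cum=2
Step 3: p0@(4,4) p1@(3,2) p2@ESC p3@(3,1) p4@ESC -> at (3,0): 0 [-], cum=2
Step 4: p0@(4,3) p1@(4,2) p2@ESC p3@(4,1) p4@ESC -> at (3,0): 0 [-], cum=2
Step 5: p0@(4,2) p1@(4,1) p2@ESC p3@ESC p4@ESC -> at (3,0): 0 [-], cum=2
Step 6: p0@(4,1) p1@ESC p2@ESC p3@ESC p4@ESC -> at (3,0): 0 [-], cum=2
Step 7: p0@ESC p1@ESC p2@ESC p3@ESC p4@ESC -> at (3,0): 0 [-], cum=2
Total visits = 2

Answer: 2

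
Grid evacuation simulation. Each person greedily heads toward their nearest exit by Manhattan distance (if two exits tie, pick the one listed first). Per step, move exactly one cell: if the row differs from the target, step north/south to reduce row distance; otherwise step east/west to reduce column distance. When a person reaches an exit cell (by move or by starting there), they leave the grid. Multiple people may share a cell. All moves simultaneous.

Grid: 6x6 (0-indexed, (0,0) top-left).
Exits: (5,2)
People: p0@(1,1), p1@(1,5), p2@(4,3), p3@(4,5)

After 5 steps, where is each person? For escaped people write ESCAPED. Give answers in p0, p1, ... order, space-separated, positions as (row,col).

Step 1: p0:(1,1)->(2,1) | p1:(1,5)->(2,5) | p2:(4,3)->(5,3) | p3:(4,5)->(5,5)
Step 2: p0:(2,1)->(3,1) | p1:(2,5)->(3,5) | p2:(5,3)->(5,2)->EXIT | p3:(5,5)->(5,4)
Step 3: p0:(3,1)->(4,1) | p1:(3,5)->(4,5) | p2:escaped | p3:(5,4)->(5,3)
Step 4: p0:(4,1)->(5,1) | p1:(4,5)->(5,5) | p2:escaped | p3:(5,3)->(5,2)->EXIT
Step 5: p0:(5,1)->(5,2)->EXIT | p1:(5,5)->(5,4) | p2:escaped | p3:escaped

ESCAPED (5,4) ESCAPED ESCAPED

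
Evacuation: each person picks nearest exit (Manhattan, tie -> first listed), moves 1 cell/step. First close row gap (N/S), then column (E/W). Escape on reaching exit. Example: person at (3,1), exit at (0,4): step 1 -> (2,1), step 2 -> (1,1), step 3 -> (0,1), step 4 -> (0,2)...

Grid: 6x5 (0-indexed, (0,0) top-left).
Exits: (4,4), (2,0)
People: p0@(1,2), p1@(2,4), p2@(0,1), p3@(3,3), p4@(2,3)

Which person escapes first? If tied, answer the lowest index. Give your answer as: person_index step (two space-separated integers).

Step 1: p0:(1,2)->(2,2) | p1:(2,4)->(3,4) | p2:(0,1)->(1,1) | p3:(3,3)->(4,3) | p4:(2,3)->(3,3)
Step 2: p0:(2,2)->(2,1) | p1:(3,4)->(4,4)->EXIT | p2:(1,1)->(2,1) | p3:(4,3)->(4,4)->EXIT | p4:(3,3)->(4,3)
Step 3: p0:(2,1)->(2,0)->EXIT | p1:escaped | p2:(2,1)->(2,0)->EXIT | p3:escaped | p4:(4,3)->(4,4)->EXIT
Exit steps: [3, 2, 3, 2, 3]
First to escape: p1 at step 2

Answer: 1 2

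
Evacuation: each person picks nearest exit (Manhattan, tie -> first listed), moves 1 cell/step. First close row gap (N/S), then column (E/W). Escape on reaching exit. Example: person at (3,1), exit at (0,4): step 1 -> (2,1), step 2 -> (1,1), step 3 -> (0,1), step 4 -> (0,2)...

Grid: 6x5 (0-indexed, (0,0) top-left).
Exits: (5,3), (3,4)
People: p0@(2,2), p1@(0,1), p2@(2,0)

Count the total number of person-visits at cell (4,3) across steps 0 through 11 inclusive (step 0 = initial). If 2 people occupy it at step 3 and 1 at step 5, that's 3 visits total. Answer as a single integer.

Step 0: p0@(2,2) p1@(0,1) p2@(2,0) -> at (4,3): 0 [-], cum=0
Step 1: p0@(3,2) p1@(1,1) p2@(3,0) -> at (4,3): 0 [-], cum=0
Step 2: p0@(3,3) p1@(2,1) p2@(3,1) -> at (4,3): 0 [-], cum=0
Step 3: p0@ESC p1@(3,1) p2@(3,2) -> at (4,3): 0 [-], cum=0
Step 4: p0@ESC p1@(3,2) p2@(3,3) -> at (4,3): 0 [-], cum=0
Step 5: p0@ESC p1@(3,3) p2@ESC -> at (4,3): 0 [-], cum=0
Step 6: p0@ESC p1@ESC p2@ESC -> at (4,3): 0 [-], cum=0
Total visits = 0

Answer: 0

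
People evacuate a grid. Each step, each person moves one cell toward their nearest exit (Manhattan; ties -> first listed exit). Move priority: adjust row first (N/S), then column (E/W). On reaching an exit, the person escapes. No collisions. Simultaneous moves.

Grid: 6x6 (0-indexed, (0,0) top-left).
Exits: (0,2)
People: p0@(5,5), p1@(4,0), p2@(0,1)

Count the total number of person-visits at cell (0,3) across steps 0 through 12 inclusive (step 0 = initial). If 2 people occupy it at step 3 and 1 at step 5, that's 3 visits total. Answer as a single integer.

Step 0: p0@(5,5) p1@(4,0) p2@(0,1) -> at (0,3): 0 [-], cum=0
Step 1: p0@(4,5) p1@(3,0) p2@ESC -> at (0,3): 0 [-], cum=0
Step 2: p0@(3,5) p1@(2,0) p2@ESC -> at (0,3): 0 [-], cum=0
Step 3: p0@(2,5) p1@(1,0) p2@ESC -> at (0,3): 0 [-], cum=0
Step 4: p0@(1,5) p1@(0,0) p2@ESC -> at (0,3): 0 [-], cum=0
Step 5: p0@(0,5) p1@(0,1) p2@ESC -> at (0,3): 0 [-], cum=0
Step 6: p0@(0,4) p1@ESC p2@ESC -> at (0,3): 0 [-], cum=0
Step 7: p0@(0,3) p1@ESC p2@ESC -> at (0,3): 1 [p0], cum=1
Step 8: p0@ESC p1@ESC p2@ESC -> at (0,3): 0 [-], cum=1
Total visits = 1

Answer: 1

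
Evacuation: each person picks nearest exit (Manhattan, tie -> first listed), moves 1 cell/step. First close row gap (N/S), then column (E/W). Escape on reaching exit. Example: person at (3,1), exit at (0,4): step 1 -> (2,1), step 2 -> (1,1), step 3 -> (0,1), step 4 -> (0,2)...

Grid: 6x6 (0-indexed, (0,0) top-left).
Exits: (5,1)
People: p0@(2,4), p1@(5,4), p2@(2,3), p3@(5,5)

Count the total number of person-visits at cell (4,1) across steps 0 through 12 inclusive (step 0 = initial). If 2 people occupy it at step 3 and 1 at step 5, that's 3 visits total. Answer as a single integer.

Answer: 0

Derivation:
Step 0: p0@(2,4) p1@(5,4) p2@(2,3) p3@(5,5) -> at (4,1): 0 [-], cum=0
Step 1: p0@(3,4) p1@(5,3) p2@(3,3) p3@(5,4) -> at (4,1): 0 [-], cum=0
Step 2: p0@(4,4) p1@(5,2) p2@(4,3) p3@(5,3) -> at (4,1): 0 [-], cum=0
Step 3: p0@(5,4) p1@ESC p2@(5,3) p3@(5,2) -> at (4,1): 0 [-], cum=0
Step 4: p0@(5,3) p1@ESC p2@(5,2) p3@ESC -> at (4,1): 0 [-], cum=0
Step 5: p0@(5,2) p1@ESC p2@ESC p3@ESC -> at (4,1): 0 [-], cum=0
Step 6: p0@ESC p1@ESC p2@ESC p3@ESC -> at (4,1): 0 [-], cum=0
Total visits = 0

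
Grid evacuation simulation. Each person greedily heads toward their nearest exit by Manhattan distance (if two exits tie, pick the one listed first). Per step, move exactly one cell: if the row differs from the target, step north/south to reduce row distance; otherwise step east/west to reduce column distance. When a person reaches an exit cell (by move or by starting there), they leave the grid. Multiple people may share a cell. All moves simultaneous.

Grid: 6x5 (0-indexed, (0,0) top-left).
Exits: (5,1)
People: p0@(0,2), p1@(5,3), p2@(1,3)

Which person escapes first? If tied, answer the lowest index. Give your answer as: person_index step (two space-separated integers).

Answer: 1 2

Derivation:
Step 1: p0:(0,2)->(1,2) | p1:(5,3)->(5,2) | p2:(1,3)->(2,3)
Step 2: p0:(1,2)->(2,2) | p1:(5,2)->(5,1)->EXIT | p2:(2,3)->(3,3)
Step 3: p0:(2,2)->(3,2) | p1:escaped | p2:(3,3)->(4,3)
Step 4: p0:(3,2)->(4,2) | p1:escaped | p2:(4,3)->(5,3)
Step 5: p0:(4,2)->(5,2) | p1:escaped | p2:(5,3)->(5,2)
Step 6: p0:(5,2)->(5,1)->EXIT | p1:escaped | p2:(5,2)->(5,1)->EXIT
Exit steps: [6, 2, 6]
First to escape: p1 at step 2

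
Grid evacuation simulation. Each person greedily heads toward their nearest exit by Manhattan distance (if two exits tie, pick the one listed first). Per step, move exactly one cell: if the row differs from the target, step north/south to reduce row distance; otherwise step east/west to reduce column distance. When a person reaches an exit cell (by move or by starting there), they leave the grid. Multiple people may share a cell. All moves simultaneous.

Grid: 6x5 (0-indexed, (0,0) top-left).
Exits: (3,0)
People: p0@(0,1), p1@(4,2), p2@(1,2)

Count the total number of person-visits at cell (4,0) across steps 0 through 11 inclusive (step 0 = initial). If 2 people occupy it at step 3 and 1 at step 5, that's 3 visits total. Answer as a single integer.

Answer: 0

Derivation:
Step 0: p0@(0,1) p1@(4,2) p2@(1,2) -> at (4,0): 0 [-], cum=0
Step 1: p0@(1,1) p1@(3,2) p2@(2,2) -> at (4,0): 0 [-], cum=0
Step 2: p0@(2,1) p1@(3,1) p2@(3,2) -> at (4,0): 0 [-], cum=0
Step 3: p0@(3,1) p1@ESC p2@(3,1) -> at (4,0): 0 [-], cum=0
Step 4: p0@ESC p1@ESC p2@ESC -> at (4,0): 0 [-], cum=0
Total visits = 0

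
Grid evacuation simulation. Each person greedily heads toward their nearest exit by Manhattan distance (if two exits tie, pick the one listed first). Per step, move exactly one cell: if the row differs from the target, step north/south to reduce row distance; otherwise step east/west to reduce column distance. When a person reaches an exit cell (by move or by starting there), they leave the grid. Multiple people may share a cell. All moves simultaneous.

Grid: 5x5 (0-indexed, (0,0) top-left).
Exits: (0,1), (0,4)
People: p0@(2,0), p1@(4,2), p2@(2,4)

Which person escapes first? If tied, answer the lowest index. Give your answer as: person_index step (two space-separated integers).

Step 1: p0:(2,0)->(1,0) | p1:(4,2)->(3,2) | p2:(2,4)->(1,4)
Step 2: p0:(1,0)->(0,0) | p1:(3,2)->(2,2) | p2:(1,4)->(0,4)->EXIT
Step 3: p0:(0,0)->(0,1)->EXIT | p1:(2,2)->(1,2) | p2:escaped
Step 4: p0:escaped | p1:(1,2)->(0,2) | p2:escaped
Step 5: p0:escaped | p1:(0,2)->(0,1)->EXIT | p2:escaped
Exit steps: [3, 5, 2]
First to escape: p2 at step 2

Answer: 2 2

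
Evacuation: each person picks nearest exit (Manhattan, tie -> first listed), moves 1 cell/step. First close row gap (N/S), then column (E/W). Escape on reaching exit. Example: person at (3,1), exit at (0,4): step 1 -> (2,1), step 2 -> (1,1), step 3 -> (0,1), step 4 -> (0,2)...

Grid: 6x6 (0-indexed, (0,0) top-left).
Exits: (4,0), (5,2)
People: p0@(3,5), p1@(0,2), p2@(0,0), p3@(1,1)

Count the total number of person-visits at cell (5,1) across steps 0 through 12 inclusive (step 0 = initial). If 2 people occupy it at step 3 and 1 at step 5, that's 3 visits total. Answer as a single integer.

Answer: 0

Derivation:
Step 0: p0@(3,5) p1@(0,2) p2@(0,0) p3@(1,1) -> at (5,1): 0 [-], cum=0
Step 1: p0@(4,5) p1@(1,2) p2@(1,0) p3@(2,1) -> at (5,1): 0 [-], cum=0
Step 2: p0@(5,5) p1@(2,2) p2@(2,0) p3@(3,1) -> at (5,1): 0 [-], cum=0
Step 3: p0@(5,4) p1@(3,2) p2@(3,0) p3@(4,1) -> at (5,1): 0 [-], cum=0
Step 4: p0@(5,3) p1@(4,2) p2@ESC p3@ESC -> at (5,1): 0 [-], cum=0
Step 5: p0@ESC p1@ESC p2@ESC p3@ESC -> at (5,1): 0 [-], cum=0
Total visits = 0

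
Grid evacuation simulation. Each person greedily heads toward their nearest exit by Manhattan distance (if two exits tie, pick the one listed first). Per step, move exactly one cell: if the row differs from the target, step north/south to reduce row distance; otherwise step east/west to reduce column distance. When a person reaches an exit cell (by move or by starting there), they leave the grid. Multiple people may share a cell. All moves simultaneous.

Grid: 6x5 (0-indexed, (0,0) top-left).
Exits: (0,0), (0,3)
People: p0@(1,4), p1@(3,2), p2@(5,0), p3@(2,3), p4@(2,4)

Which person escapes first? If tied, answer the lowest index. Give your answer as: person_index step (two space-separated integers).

Step 1: p0:(1,4)->(0,4) | p1:(3,2)->(2,2) | p2:(5,0)->(4,0) | p3:(2,3)->(1,3) | p4:(2,4)->(1,4)
Step 2: p0:(0,4)->(0,3)->EXIT | p1:(2,2)->(1,2) | p2:(4,0)->(3,0) | p3:(1,3)->(0,3)->EXIT | p4:(1,4)->(0,4)
Step 3: p0:escaped | p1:(1,2)->(0,2) | p2:(3,0)->(2,0) | p3:escaped | p4:(0,4)->(0,3)->EXIT
Step 4: p0:escaped | p1:(0,2)->(0,3)->EXIT | p2:(2,0)->(1,0) | p3:escaped | p4:escaped
Step 5: p0:escaped | p1:escaped | p2:(1,0)->(0,0)->EXIT | p3:escaped | p4:escaped
Exit steps: [2, 4, 5, 2, 3]
First to escape: p0 at step 2

Answer: 0 2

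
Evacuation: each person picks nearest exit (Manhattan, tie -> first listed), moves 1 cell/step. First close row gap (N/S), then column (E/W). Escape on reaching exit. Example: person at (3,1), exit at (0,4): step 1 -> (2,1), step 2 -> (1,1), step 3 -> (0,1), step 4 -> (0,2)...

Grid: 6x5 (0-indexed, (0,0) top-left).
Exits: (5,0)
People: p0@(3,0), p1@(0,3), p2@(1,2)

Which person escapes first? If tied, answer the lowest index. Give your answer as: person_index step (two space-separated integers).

Step 1: p0:(3,0)->(4,0) | p1:(0,3)->(1,3) | p2:(1,2)->(2,2)
Step 2: p0:(4,0)->(5,0)->EXIT | p1:(1,3)->(2,3) | p2:(2,2)->(3,2)
Step 3: p0:escaped | p1:(2,3)->(3,3) | p2:(3,2)->(4,2)
Step 4: p0:escaped | p1:(3,3)->(4,3) | p2:(4,2)->(5,2)
Step 5: p0:escaped | p1:(4,3)->(5,3) | p2:(5,2)->(5,1)
Step 6: p0:escaped | p1:(5,3)->(5,2) | p2:(5,1)->(5,0)->EXIT
Step 7: p0:escaped | p1:(5,2)->(5,1) | p2:escaped
Step 8: p0:escaped | p1:(5,1)->(5,0)->EXIT | p2:escaped
Exit steps: [2, 8, 6]
First to escape: p0 at step 2

Answer: 0 2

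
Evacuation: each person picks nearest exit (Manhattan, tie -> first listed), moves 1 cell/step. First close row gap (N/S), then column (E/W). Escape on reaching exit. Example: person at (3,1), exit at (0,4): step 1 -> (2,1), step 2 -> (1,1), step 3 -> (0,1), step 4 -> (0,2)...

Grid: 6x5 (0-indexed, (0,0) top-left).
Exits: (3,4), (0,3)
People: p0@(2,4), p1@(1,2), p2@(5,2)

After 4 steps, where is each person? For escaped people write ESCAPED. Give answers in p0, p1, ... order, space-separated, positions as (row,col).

Step 1: p0:(2,4)->(3,4)->EXIT | p1:(1,2)->(0,2) | p2:(5,2)->(4,2)
Step 2: p0:escaped | p1:(0,2)->(0,3)->EXIT | p2:(4,2)->(3,2)
Step 3: p0:escaped | p1:escaped | p2:(3,2)->(3,3)
Step 4: p0:escaped | p1:escaped | p2:(3,3)->(3,4)->EXIT

ESCAPED ESCAPED ESCAPED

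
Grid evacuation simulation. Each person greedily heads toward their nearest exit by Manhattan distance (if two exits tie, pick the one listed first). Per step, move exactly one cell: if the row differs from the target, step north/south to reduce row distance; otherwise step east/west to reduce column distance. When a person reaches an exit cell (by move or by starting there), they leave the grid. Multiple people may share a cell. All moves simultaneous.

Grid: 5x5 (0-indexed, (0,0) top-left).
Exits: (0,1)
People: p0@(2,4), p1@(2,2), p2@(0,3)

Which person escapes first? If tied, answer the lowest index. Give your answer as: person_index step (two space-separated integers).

Step 1: p0:(2,4)->(1,4) | p1:(2,2)->(1,2) | p2:(0,3)->(0,2)
Step 2: p0:(1,4)->(0,4) | p1:(1,2)->(0,2) | p2:(0,2)->(0,1)->EXIT
Step 3: p0:(0,4)->(0,3) | p1:(0,2)->(0,1)->EXIT | p2:escaped
Step 4: p0:(0,3)->(0,2) | p1:escaped | p2:escaped
Step 5: p0:(0,2)->(0,1)->EXIT | p1:escaped | p2:escaped
Exit steps: [5, 3, 2]
First to escape: p2 at step 2

Answer: 2 2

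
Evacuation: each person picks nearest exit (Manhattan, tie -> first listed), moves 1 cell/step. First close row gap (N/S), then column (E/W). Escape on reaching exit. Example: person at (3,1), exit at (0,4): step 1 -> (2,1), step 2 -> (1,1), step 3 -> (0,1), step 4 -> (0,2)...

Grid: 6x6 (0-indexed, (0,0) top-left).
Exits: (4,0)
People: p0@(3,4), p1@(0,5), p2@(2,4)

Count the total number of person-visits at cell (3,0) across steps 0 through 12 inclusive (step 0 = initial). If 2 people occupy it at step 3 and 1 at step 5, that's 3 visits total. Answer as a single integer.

Answer: 0

Derivation:
Step 0: p0@(3,4) p1@(0,5) p2@(2,4) -> at (3,0): 0 [-], cum=0
Step 1: p0@(4,4) p1@(1,5) p2@(3,4) -> at (3,0): 0 [-], cum=0
Step 2: p0@(4,3) p1@(2,5) p2@(4,4) -> at (3,0): 0 [-], cum=0
Step 3: p0@(4,2) p1@(3,5) p2@(4,3) -> at (3,0): 0 [-], cum=0
Step 4: p0@(4,1) p1@(4,5) p2@(4,2) -> at (3,0): 0 [-], cum=0
Step 5: p0@ESC p1@(4,4) p2@(4,1) -> at (3,0): 0 [-], cum=0
Step 6: p0@ESC p1@(4,3) p2@ESC -> at (3,0): 0 [-], cum=0
Step 7: p0@ESC p1@(4,2) p2@ESC -> at (3,0): 0 [-], cum=0
Step 8: p0@ESC p1@(4,1) p2@ESC -> at (3,0): 0 [-], cum=0
Step 9: p0@ESC p1@ESC p2@ESC -> at (3,0): 0 [-], cum=0
Total visits = 0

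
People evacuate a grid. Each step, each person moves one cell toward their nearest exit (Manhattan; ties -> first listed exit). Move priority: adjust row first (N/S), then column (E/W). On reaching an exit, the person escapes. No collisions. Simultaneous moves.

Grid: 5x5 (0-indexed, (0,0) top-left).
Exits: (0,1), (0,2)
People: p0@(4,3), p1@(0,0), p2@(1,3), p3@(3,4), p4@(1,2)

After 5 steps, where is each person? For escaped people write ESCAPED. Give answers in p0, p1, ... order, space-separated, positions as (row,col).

Step 1: p0:(4,3)->(3,3) | p1:(0,0)->(0,1)->EXIT | p2:(1,3)->(0,3) | p3:(3,4)->(2,4) | p4:(1,2)->(0,2)->EXIT
Step 2: p0:(3,3)->(2,3) | p1:escaped | p2:(0,3)->(0,2)->EXIT | p3:(2,4)->(1,4) | p4:escaped
Step 3: p0:(2,3)->(1,3) | p1:escaped | p2:escaped | p3:(1,4)->(0,4) | p4:escaped
Step 4: p0:(1,3)->(0,3) | p1:escaped | p2:escaped | p3:(0,4)->(0,3) | p4:escaped
Step 5: p0:(0,3)->(0,2)->EXIT | p1:escaped | p2:escaped | p3:(0,3)->(0,2)->EXIT | p4:escaped

ESCAPED ESCAPED ESCAPED ESCAPED ESCAPED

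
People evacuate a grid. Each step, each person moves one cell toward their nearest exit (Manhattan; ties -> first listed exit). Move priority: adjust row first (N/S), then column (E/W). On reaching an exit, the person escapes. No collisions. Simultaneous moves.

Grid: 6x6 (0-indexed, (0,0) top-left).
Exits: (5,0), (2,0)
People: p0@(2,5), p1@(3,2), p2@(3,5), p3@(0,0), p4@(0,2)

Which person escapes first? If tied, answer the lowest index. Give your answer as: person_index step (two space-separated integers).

Step 1: p0:(2,5)->(2,4) | p1:(3,2)->(2,2) | p2:(3,5)->(2,5) | p3:(0,0)->(1,0) | p4:(0,2)->(1,2)
Step 2: p0:(2,4)->(2,3) | p1:(2,2)->(2,1) | p2:(2,5)->(2,4) | p3:(1,0)->(2,0)->EXIT | p4:(1,2)->(2,2)
Step 3: p0:(2,3)->(2,2) | p1:(2,1)->(2,0)->EXIT | p2:(2,4)->(2,3) | p3:escaped | p4:(2,2)->(2,1)
Step 4: p0:(2,2)->(2,1) | p1:escaped | p2:(2,3)->(2,2) | p3:escaped | p4:(2,1)->(2,0)->EXIT
Step 5: p0:(2,1)->(2,0)->EXIT | p1:escaped | p2:(2,2)->(2,1) | p3:escaped | p4:escaped
Step 6: p0:escaped | p1:escaped | p2:(2,1)->(2,0)->EXIT | p3:escaped | p4:escaped
Exit steps: [5, 3, 6, 2, 4]
First to escape: p3 at step 2

Answer: 3 2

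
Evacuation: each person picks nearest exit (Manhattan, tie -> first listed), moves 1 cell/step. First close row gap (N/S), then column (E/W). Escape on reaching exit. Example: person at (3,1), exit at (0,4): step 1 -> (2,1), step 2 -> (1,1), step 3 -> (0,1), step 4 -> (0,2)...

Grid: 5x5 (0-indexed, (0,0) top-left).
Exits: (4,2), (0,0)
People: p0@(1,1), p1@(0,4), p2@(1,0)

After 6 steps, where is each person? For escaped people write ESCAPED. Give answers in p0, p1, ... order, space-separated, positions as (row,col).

Step 1: p0:(1,1)->(0,1) | p1:(0,4)->(0,3) | p2:(1,0)->(0,0)->EXIT
Step 2: p0:(0,1)->(0,0)->EXIT | p1:(0,3)->(0,2) | p2:escaped
Step 3: p0:escaped | p1:(0,2)->(0,1) | p2:escaped
Step 4: p0:escaped | p1:(0,1)->(0,0)->EXIT | p2:escaped

ESCAPED ESCAPED ESCAPED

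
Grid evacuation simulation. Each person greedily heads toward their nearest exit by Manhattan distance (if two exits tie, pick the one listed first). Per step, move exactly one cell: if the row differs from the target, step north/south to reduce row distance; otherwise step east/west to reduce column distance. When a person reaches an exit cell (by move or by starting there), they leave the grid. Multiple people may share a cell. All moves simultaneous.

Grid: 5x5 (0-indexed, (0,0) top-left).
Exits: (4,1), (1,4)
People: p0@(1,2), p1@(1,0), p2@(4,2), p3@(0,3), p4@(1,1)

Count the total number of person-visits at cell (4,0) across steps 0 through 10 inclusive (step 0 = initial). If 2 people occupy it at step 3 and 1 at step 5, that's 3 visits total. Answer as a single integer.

Answer: 1

Derivation:
Step 0: p0@(1,2) p1@(1,0) p2@(4,2) p3@(0,3) p4@(1,1) -> at (4,0): 0 [-], cum=0
Step 1: p0@(1,3) p1@(2,0) p2@ESC p3@(1,3) p4@(2,1) -> at (4,0): 0 [-], cum=0
Step 2: p0@ESC p1@(3,0) p2@ESC p3@ESC p4@(3,1) -> at (4,0): 0 [-], cum=0
Step 3: p0@ESC p1@(4,0) p2@ESC p3@ESC p4@ESC -> at (4,0): 1 [p1], cum=1
Step 4: p0@ESC p1@ESC p2@ESC p3@ESC p4@ESC -> at (4,0): 0 [-], cum=1
Total visits = 1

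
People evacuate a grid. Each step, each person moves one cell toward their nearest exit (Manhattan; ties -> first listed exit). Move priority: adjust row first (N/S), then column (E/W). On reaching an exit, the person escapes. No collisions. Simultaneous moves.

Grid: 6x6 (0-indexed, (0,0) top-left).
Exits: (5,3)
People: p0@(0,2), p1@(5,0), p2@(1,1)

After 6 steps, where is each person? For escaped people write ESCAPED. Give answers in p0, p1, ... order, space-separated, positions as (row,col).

Step 1: p0:(0,2)->(1,2) | p1:(5,0)->(5,1) | p2:(1,1)->(2,1)
Step 2: p0:(1,2)->(2,2) | p1:(5,1)->(5,2) | p2:(2,1)->(3,1)
Step 3: p0:(2,2)->(3,2) | p1:(5,2)->(5,3)->EXIT | p2:(3,1)->(4,1)
Step 4: p0:(3,2)->(4,2) | p1:escaped | p2:(4,1)->(5,1)
Step 5: p0:(4,2)->(5,2) | p1:escaped | p2:(5,1)->(5,2)
Step 6: p0:(5,2)->(5,3)->EXIT | p1:escaped | p2:(5,2)->(5,3)->EXIT

ESCAPED ESCAPED ESCAPED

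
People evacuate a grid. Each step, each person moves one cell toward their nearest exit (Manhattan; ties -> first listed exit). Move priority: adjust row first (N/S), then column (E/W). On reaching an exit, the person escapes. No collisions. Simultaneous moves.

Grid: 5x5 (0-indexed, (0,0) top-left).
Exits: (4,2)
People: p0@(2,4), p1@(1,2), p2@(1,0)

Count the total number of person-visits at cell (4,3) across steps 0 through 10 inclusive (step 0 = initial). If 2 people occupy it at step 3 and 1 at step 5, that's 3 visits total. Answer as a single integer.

Answer: 1

Derivation:
Step 0: p0@(2,4) p1@(1,2) p2@(1,0) -> at (4,3): 0 [-], cum=0
Step 1: p0@(3,4) p1@(2,2) p2@(2,0) -> at (4,3): 0 [-], cum=0
Step 2: p0@(4,4) p1@(3,2) p2@(3,0) -> at (4,3): 0 [-], cum=0
Step 3: p0@(4,3) p1@ESC p2@(4,0) -> at (4,3): 1 [p0], cum=1
Step 4: p0@ESC p1@ESC p2@(4,1) -> at (4,3): 0 [-], cum=1
Step 5: p0@ESC p1@ESC p2@ESC -> at (4,3): 0 [-], cum=1
Total visits = 1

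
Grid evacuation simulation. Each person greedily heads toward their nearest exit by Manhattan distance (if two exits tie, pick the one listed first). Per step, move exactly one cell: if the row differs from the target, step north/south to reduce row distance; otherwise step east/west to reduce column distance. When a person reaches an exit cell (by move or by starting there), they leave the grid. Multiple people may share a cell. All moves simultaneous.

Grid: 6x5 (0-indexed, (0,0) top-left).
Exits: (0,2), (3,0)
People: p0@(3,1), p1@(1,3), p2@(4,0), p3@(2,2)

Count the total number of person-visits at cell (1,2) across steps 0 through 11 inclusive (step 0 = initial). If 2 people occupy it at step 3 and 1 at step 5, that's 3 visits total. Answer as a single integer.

Answer: 1

Derivation:
Step 0: p0@(3,1) p1@(1,3) p2@(4,0) p3@(2,2) -> at (1,2): 0 [-], cum=0
Step 1: p0@ESC p1@(0,3) p2@ESC p3@(1,2) -> at (1,2): 1 [p3], cum=1
Step 2: p0@ESC p1@ESC p2@ESC p3@ESC -> at (1,2): 0 [-], cum=1
Total visits = 1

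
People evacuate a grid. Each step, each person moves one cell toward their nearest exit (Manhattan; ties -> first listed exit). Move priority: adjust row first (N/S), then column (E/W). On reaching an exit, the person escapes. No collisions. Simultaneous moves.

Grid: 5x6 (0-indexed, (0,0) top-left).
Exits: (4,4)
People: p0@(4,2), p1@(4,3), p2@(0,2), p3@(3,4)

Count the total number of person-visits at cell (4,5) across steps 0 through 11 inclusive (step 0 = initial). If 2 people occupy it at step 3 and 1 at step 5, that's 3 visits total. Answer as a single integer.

Answer: 0

Derivation:
Step 0: p0@(4,2) p1@(4,3) p2@(0,2) p3@(3,4) -> at (4,5): 0 [-], cum=0
Step 1: p0@(4,3) p1@ESC p2@(1,2) p3@ESC -> at (4,5): 0 [-], cum=0
Step 2: p0@ESC p1@ESC p2@(2,2) p3@ESC -> at (4,5): 0 [-], cum=0
Step 3: p0@ESC p1@ESC p2@(3,2) p3@ESC -> at (4,5): 0 [-], cum=0
Step 4: p0@ESC p1@ESC p2@(4,2) p3@ESC -> at (4,5): 0 [-], cum=0
Step 5: p0@ESC p1@ESC p2@(4,3) p3@ESC -> at (4,5): 0 [-], cum=0
Step 6: p0@ESC p1@ESC p2@ESC p3@ESC -> at (4,5): 0 [-], cum=0
Total visits = 0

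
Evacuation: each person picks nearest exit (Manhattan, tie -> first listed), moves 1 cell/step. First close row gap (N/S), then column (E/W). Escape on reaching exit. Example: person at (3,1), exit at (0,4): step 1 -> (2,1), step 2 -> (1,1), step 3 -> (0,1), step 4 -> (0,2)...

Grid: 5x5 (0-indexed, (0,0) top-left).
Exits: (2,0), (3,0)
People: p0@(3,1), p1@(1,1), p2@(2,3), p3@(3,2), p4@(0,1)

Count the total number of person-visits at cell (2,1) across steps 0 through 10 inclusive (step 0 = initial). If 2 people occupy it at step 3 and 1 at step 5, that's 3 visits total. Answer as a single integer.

Step 0: p0@(3,1) p1@(1,1) p2@(2,3) p3@(3,2) p4@(0,1) -> at (2,1): 0 [-], cum=0
Step 1: p0@ESC p1@(2,1) p2@(2,2) p3@(3,1) p4@(1,1) -> at (2,1): 1 [p1], cum=1
Step 2: p0@ESC p1@ESC p2@(2,1) p3@ESC p4@(2,1) -> at (2,1): 2 [p2,p4], cum=3
Step 3: p0@ESC p1@ESC p2@ESC p3@ESC p4@ESC -> at (2,1): 0 [-], cum=3
Total visits = 3

Answer: 3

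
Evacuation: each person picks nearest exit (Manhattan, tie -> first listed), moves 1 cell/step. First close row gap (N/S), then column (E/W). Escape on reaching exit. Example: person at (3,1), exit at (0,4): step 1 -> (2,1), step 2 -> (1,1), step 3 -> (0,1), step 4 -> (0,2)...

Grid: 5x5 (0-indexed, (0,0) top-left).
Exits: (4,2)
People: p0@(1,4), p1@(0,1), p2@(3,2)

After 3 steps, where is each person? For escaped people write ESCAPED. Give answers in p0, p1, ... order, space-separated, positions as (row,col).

Step 1: p0:(1,4)->(2,4) | p1:(0,1)->(1,1) | p2:(3,2)->(4,2)->EXIT
Step 2: p0:(2,4)->(3,4) | p1:(1,1)->(2,1) | p2:escaped
Step 3: p0:(3,4)->(4,4) | p1:(2,1)->(3,1) | p2:escaped

(4,4) (3,1) ESCAPED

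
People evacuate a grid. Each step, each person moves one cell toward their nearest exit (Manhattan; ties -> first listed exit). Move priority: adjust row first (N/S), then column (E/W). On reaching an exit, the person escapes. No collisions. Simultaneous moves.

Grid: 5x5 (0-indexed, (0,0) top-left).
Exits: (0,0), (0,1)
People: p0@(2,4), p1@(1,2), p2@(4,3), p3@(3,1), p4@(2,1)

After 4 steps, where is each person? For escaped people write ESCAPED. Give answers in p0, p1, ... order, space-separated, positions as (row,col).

Step 1: p0:(2,4)->(1,4) | p1:(1,2)->(0,2) | p2:(4,3)->(3,3) | p3:(3,1)->(2,1) | p4:(2,1)->(1,1)
Step 2: p0:(1,4)->(0,4) | p1:(0,2)->(0,1)->EXIT | p2:(3,3)->(2,3) | p3:(2,1)->(1,1) | p4:(1,1)->(0,1)->EXIT
Step 3: p0:(0,4)->(0,3) | p1:escaped | p2:(2,3)->(1,3) | p3:(1,1)->(0,1)->EXIT | p4:escaped
Step 4: p0:(0,3)->(0,2) | p1:escaped | p2:(1,3)->(0,3) | p3:escaped | p4:escaped

(0,2) ESCAPED (0,3) ESCAPED ESCAPED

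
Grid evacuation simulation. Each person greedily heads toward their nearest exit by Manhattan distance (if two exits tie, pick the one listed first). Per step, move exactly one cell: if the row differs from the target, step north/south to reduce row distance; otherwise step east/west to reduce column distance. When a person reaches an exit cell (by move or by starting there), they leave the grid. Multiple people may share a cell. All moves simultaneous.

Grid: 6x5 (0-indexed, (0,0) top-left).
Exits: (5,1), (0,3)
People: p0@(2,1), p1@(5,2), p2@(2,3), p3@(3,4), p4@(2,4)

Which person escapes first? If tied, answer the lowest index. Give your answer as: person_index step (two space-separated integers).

Step 1: p0:(2,1)->(3,1) | p1:(5,2)->(5,1)->EXIT | p2:(2,3)->(1,3) | p3:(3,4)->(2,4) | p4:(2,4)->(1,4)
Step 2: p0:(3,1)->(4,1) | p1:escaped | p2:(1,3)->(0,3)->EXIT | p3:(2,4)->(1,4) | p4:(1,4)->(0,4)
Step 3: p0:(4,1)->(5,1)->EXIT | p1:escaped | p2:escaped | p3:(1,4)->(0,4) | p4:(0,4)->(0,3)->EXIT
Step 4: p0:escaped | p1:escaped | p2:escaped | p3:(0,4)->(0,3)->EXIT | p4:escaped
Exit steps: [3, 1, 2, 4, 3]
First to escape: p1 at step 1

Answer: 1 1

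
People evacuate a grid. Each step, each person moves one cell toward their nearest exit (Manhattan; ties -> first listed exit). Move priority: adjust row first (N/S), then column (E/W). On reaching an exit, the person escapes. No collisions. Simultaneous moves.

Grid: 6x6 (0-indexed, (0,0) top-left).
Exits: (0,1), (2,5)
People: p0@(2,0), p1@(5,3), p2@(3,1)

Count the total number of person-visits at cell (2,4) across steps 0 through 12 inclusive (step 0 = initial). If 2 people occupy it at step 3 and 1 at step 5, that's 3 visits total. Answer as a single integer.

Answer: 1

Derivation:
Step 0: p0@(2,0) p1@(5,3) p2@(3,1) -> at (2,4): 0 [-], cum=0
Step 1: p0@(1,0) p1@(4,3) p2@(2,1) -> at (2,4): 0 [-], cum=0
Step 2: p0@(0,0) p1@(3,3) p2@(1,1) -> at (2,4): 0 [-], cum=0
Step 3: p0@ESC p1@(2,3) p2@ESC -> at (2,4): 0 [-], cum=0
Step 4: p0@ESC p1@(2,4) p2@ESC -> at (2,4): 1 [p1], cum=1
Step 5: p0@ESC p1@ESC p2@ESC -> at (2,4): 0 [-], cum=1
Total visits = 1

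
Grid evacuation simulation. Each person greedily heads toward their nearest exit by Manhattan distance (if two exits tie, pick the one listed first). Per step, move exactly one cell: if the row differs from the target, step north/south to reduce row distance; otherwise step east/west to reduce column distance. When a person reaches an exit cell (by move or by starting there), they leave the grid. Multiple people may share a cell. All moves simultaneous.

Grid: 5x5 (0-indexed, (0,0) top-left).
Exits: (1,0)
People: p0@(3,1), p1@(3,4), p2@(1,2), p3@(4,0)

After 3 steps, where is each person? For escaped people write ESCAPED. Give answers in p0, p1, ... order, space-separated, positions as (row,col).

Step 1: p0:(3,1)->(2,1) | p1:(3,4)->(2,4) | p2:(1,2)->(1,1) | p3:(4,0)->(3,0)
Step 2: p0:(2,1)->(1,1) | p1:(2,4)->(1,4) | p2:(1,1)->(1,0)->EXIT | p3:(3,0)->(2,0)
Step 3: p0:(1,1)->(1,0)->EXIT | p1:(1,4)->(1,3) | p2:escaped | p3:(2,0)->(1,0)->EXIT

ESCAPED (1,3) ESCAPED ESCAPED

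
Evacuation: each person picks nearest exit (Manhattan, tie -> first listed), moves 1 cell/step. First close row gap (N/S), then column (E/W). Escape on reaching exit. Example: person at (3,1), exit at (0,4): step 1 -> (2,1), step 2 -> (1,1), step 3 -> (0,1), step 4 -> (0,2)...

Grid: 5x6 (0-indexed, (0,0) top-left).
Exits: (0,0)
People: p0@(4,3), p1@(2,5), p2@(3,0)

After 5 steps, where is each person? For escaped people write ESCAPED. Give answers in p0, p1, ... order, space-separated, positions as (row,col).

Step 1: p0:(4,3)->(3,3) | p1:(2,5)->(1,5) | p2:(3,0)->(2,0)
Step 2: p0:(3,3)->(2,3) | p1:(1,5)->(0,5) | p2:(2,0)->(1,0)
Step 3: p0:(2,3)->(1,3) | p1:(0,5)->(0,4) | p2:(1,0)->(0,0)->EXIT
Step 4: p0:(1,3)->(0,3) | p1:(0,4)->(0,3) | p2:escaped
Step 5: p0:(0,3)->(0,2) | p1:(0,3)->(0,2) | p2:escaped

(0,2) (0,2) ESCAPED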